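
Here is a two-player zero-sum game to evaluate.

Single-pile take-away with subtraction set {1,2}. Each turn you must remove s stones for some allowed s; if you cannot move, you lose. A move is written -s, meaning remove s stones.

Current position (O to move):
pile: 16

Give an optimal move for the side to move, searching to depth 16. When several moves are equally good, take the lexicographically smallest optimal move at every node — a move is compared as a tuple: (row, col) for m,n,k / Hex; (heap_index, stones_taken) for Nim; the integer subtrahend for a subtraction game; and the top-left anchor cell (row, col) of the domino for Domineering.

O's best at [16]: -1

[16] O move#1: -1:+1/15*, -2:-1/14
[15] X move#2: -1:-1/14*, -2:-1/13
[14] O move#3: -1:-1/13, -2:+1/12*
[12] X move#4: -1:-1/11*, -2:-1/10
[11] O move#5: -1:-1/10, -2:+1/9*
[9] X move#6: -1:-1/8*, -2:-1/7
[8] O move#7: -1:-1/7, -2:+1/6*
[6] X move#8: -1:-1/5*, -2:-1/4
[5] O move#9: -1:-1/4, -2:+1/3*
[3] X move#10: -1:-1/2*, -2:-1/1
[2] O move#11: -1:-1/1, -2:+1/0*
[0] end (terminal -1, X#12); searched 16 to 16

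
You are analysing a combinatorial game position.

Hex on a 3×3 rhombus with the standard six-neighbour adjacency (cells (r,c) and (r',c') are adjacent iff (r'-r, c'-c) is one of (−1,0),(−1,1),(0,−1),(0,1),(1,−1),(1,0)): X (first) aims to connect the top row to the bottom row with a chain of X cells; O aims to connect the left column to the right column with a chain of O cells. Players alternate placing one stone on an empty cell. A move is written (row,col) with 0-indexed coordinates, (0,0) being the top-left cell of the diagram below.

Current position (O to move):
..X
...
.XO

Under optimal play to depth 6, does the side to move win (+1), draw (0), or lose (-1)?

value(..X/.../.XO, O) = -1

p1 O@[..X/.../.XO]: (0,0)[O.X/.../.XO]-1* (0,1)[.OX/.../.XO]-1 (1,0)[..X/O../.XO]-1 (1,1)[..X/.O./.XO]-1 (1,2)[..X/..O/.XO]-1 (2,0)[..X/.../OXO]-1
p2 X@[O.X/.../.XO]: (0,1)[OXX/.../.XO]+1* (1,0)[O.X/X../.XO]+1 (1,1)[O.X/.X./.XO]+1 (1,2)[O.X/..X/.XO]+1 (2,0)[O.X/.../XXO]+1
p3 O@[OXX/.../.XO]: (1,0)[OXX/O../.XO]-1* (1,1)[OXX/.O./.XO]-1 (1,2)[OXX/..O/.XO]-1 (2,0)[OXX/.../OXO]-1
p4 X@[OXX/O../.XO]: (1,1)[OXX/OX./.XO]+1* (1,2)[OXX/O.X/.XO]+1 (2,0)[OXX/O../XXO]+1
p5 O@[OXX/OX./.XO] terminal -1; root [..X/.../.XO] d6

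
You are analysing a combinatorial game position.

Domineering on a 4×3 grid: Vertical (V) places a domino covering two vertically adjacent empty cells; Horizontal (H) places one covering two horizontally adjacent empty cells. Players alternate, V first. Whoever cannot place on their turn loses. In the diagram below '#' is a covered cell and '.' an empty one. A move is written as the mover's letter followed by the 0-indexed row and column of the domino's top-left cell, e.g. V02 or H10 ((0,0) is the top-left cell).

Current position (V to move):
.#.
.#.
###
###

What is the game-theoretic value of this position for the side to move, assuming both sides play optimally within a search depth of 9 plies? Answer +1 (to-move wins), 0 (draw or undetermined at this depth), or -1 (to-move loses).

value(.#./.#./###/###, V) = +1

p1 V@[.#./.#./###/###]: V00[##./##./###/###]+1* V02[.##/.##/###/###]+1
p2 H@[##./##./###/###] terminal -1; root [.#./.#./###/###] d9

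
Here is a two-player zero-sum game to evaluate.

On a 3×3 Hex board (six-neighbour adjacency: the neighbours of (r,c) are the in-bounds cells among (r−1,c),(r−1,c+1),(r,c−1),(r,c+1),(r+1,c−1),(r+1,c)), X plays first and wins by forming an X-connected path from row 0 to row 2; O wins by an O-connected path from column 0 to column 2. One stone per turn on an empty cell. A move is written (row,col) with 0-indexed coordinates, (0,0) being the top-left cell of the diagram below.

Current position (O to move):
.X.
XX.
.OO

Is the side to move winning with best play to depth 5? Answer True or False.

p1 O@[.X./XX./.OO]: (0,0)[OX./XX./.OO]-1 (0,2)[.XO/XX./.OO]-1 (1,2)[.X./XXO/.OO]-1 (2,0)[.X./XX./OOO]+1*
p2 X@[.X./XX./OOO] terminal -1; root [.X./XX./.OO] d5

O winning at [.X./XX./.OO]: True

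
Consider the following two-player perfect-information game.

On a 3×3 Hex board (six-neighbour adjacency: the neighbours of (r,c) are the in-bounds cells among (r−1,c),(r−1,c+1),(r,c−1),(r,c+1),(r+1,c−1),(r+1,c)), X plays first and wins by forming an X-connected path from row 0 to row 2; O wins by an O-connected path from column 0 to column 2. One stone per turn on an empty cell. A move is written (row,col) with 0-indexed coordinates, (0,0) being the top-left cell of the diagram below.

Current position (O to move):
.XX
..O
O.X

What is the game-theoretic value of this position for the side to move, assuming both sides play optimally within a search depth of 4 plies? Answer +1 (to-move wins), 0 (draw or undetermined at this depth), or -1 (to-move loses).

value(.XX/..O/O.X, O) = +1

[.XX/..O/O.X] O move#1: (0,0):+1/OXX/..O/O.X*, (1,0):+1/.XX/O.O/O.X, (1,1):+1/.XX/.OO/O.X, (2,1):+1/.XX/..O/OOX
[OXX/..O/O.X] X move#2: (1,0):-1/OXX/X.O/O.X*, (1,1):-1/OXX/.XO/O.X, (2,1):-1/OXX/..O/OXX
[OXX/X.O/O.X] O move#3: (1,1):+1/OXX/XOO/O.X*, (2,1):+1/OXX/X.O/OOX
[OXX/XOO/O.X] end (terminal -1, X#4); searched .XX/..O/O.X to 4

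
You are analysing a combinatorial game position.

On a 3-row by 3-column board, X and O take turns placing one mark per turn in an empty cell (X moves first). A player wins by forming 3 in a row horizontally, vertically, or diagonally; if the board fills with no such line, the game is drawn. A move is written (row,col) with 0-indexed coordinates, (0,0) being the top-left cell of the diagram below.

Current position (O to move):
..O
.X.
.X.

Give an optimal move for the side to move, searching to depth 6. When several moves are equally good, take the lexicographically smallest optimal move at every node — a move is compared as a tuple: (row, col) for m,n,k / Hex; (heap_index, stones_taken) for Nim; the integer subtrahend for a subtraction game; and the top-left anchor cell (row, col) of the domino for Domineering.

ply 1, O at ..O/.X./.X. | (0,0)=-1→O.O/.X./.X.; (0,1)=+0→.OO/.X./.X.*; (1,0)=-1→..O/OX./.X.; (1,2)=-1→..O/.XO/.X.; (2,0)=-1→..O/.X./OX.; (2,2)=-1→..O/.X./.XO
ply 2, X at .OO/.X./.X. | (0,0)=+0→XOO/.X./.X.*; (1,0)=-1→.OO/XX./.X.; (1,2)=-1→.OO/.XX/.X.; (2,0)=-1→.OO/.X./XX.; (2,2)=-1→.OO/.X./.XX
ply 3, O at XOO/.X./.X. | (1,0)=-1→XOO/OX./.X.; (1,2)=-1→XOO/.XO/.X.; (2,0)=-1→XOO/.X./OX.; (2,2)=+0→XOO/.X./.XO*
ply 4, X at XOO/.X./.XO | (1,0)=-1→XOO/XX./.XO; (1,2)=+0→XOO/.XX/.XO*; (2,0)=-1→XOO/.X./XXO
ply 5, O at XOO/.XX/.XO | (1,0)=+0→XOO/OXX/.XO*; (2,0)=-1→XOO/.XX/OXO
ply 6, X at XOO/OXX/.XO | (2,0)=+0→XOO/OXX/XXO*
ply 7: XOO/OXX/XXO is terminal +0 (O); from ..O/.X./.X. depth 6

O's best at [..O/.X./.X.]: (0,1)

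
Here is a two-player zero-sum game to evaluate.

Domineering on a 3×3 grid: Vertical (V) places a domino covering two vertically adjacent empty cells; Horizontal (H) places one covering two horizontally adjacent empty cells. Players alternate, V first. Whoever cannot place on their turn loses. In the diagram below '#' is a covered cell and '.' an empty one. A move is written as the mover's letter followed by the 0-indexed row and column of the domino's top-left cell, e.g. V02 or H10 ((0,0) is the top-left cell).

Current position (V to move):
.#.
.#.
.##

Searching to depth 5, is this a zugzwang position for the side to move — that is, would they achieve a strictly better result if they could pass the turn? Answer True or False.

p1 V@[.#./.#./.##]: V00[##./##./.##]+1* V02[.##/.##/.##]+1 V10[.#./##./###]+1
p2 H@[##./##./.##] terminal -1; root [.#./.#./.##] d5
suppose V passes — search the same position with H to move:
pass> p1 H@[.#./.#./.##] terminal -1; root [.#./.#./.##] d5
for V: play +1, pass +1

zugzwang(.#./.#./.##, V) = False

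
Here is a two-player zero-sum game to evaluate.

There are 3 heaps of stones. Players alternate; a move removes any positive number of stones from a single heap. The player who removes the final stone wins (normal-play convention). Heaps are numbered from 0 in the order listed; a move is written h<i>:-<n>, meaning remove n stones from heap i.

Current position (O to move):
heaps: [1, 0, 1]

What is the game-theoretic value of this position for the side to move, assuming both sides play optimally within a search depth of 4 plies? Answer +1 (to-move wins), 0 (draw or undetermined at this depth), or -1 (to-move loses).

[(1,0,1)] O move#1: h0:-1:-1/(0,0,1)*, h2:-1:-1/(1,0,0)
[(0,0,1)] X move#2: h2:-1:+1/(0,0,0)*
[(0,0,0)] end (terminal -1, O#3); searched (1,0,1) to 4

value((1,0,1), O) = -1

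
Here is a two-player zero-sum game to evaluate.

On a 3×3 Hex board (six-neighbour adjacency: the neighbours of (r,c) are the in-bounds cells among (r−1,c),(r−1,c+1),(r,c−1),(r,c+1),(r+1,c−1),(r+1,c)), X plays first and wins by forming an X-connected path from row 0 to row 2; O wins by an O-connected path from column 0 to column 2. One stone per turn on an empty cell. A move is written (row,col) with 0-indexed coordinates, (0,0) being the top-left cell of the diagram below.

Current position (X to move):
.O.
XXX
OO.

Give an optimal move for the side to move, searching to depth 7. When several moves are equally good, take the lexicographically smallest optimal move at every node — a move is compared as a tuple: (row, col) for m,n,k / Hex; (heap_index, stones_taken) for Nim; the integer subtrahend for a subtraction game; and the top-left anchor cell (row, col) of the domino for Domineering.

p1 X@[.O./XXX/OO.]: (0,0)[XO./XXX/OO.]-1 (0,2)[.OX/XXX/OO.]-1 (2,2)[.O./XXX/OOX]+1*
p2 O@[.O./XXX/OOX]: (0,0)[OO./XXX/OOX]-1* (0,2)[.OO/XXX/OOX]-1
p3 X@[OO./XXX/OOX]: (0,2)[OOX/XXX/OOX]+1*
p4 O@[OOX/XXX/OOX] terminal -1; root [.O./XXX/OO.] d7

X's best at [.O./XXX/OO.]: (2,2)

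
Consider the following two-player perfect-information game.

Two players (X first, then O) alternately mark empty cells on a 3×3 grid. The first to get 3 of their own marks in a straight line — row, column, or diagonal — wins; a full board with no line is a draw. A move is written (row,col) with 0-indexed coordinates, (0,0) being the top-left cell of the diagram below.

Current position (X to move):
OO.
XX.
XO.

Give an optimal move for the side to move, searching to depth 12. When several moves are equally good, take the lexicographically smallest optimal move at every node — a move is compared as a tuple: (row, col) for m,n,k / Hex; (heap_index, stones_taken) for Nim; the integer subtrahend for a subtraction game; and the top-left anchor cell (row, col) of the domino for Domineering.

p1 X@[OO./XX./XO.]: (0,2)[OOX/XX./XO.]+1* (1,2)[OO./XXX/XO.]+1 (2,2)[OO./XX./XOX]-1
p2 O@[OOX/XX./XO.] terminal -1; root [OO./XX./XO.] d12

X's best at [OO./XX./XO.]: (0,2)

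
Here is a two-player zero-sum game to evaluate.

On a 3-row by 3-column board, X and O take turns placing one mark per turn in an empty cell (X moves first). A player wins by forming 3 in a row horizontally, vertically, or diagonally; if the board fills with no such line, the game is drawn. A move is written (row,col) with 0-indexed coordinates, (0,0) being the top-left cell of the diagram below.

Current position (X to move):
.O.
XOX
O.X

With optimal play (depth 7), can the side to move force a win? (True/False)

ply 1, X at .O./XOX/O.X | (0,0)=-1→XO./XOX/O.X; (0,2)=+1→.OX/XOX/O.X*; (2,1)=-1→.O./XOX/OXX
ply 2: .OX/XOX/O.X is terminal -1 (O); from .O./XOX/O.X depth 7

X winning at [.O./XOX/O.X]: True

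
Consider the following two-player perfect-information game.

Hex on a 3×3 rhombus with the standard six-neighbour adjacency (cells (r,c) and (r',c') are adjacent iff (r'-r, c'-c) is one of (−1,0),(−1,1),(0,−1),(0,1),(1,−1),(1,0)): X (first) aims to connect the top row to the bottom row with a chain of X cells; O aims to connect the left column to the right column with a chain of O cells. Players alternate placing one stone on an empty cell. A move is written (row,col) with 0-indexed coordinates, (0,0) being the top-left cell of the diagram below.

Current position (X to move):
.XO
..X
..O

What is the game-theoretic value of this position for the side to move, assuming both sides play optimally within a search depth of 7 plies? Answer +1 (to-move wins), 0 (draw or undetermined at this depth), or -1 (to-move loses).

p1 X@[.XO/..X/..O]: (0,0)[XXO/..X/..O]-1 (1,0)[.XO/X.X/..O]-1 (1,1)[.XO/.XX/..O]+1* (2,0)[.XO/..X/X.O]+1 (2,1)[.XO/..X/.XO]-1
p2 O@[.XO/.XX/..O]: (0,0)[OXO/.XX/..O]-1* (1,0)[.XO/OXX/..O]-1 (2,0)[.XO/.XX/O.O]-1 (2,1)[.XO/.XX/.OO]-1
p3 X@[OXO/.XX/..O]: (1,0)[OXO/XXX/..O]+1* (2,0)[OXO/.XX/X.O]+1 (2,1)[OXO/.XX/.XO]+1
p4 O@[OXO/XXX/..O]: (2,0)[OXO/XXX/O.O]-1* (2,1)[OXO/XXX/.OO]-1
p5 X@[OXO/XXX/O.O]: (2,1)[OXO/XXX/OXO]+1*
p6 O@[OXO/XXX/OXO] terminal -1; root [.XO/..X/..O] d7

value(.XO/..X/..O, X) = +1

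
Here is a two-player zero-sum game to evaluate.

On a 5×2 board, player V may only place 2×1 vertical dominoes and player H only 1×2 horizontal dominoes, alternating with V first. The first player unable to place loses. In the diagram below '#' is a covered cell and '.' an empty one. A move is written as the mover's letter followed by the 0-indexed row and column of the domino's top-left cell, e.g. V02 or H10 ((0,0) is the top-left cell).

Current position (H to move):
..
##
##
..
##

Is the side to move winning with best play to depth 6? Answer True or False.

ply 1, H at ../##/##/../## | H00=+1→##/##/##/../##*; H30=+1→../##/##/##/##
ply 2: ##/##/##/../## is terminal -1 (V); from ../##/##/../## depth 6

H winning at [../##/##/../##]: True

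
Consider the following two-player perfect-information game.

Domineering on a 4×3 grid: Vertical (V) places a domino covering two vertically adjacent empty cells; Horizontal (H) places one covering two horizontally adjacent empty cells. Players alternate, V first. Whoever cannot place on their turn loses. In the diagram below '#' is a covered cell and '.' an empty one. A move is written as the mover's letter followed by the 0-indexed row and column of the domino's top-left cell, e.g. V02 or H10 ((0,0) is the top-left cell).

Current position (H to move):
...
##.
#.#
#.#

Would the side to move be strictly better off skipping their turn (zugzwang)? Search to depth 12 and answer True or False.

ply 1, H at .../##./#.#/#.# | H00=-1→##./##./#.#/#.#*; H01=-1→.##/##./#.#/#.#
ply 2, V at ##./##./#.#/#.# | V02=+1→###/###/#.#/#.#*; V21=+1→##./##./###/###
ply 3: ###/###/#.#/#.# is terminal -1 (H); from .../##./#.#/#.# depth 12
if H skipped the turn, V would face:
~ ply 1, V at .../##./#.#/#.# | V02=+1→..#/###/#.#/#.#*; V21=-1→.../##./###/###
~ ply 2, H at ..#/###/#.#/#.# | H00=-1→###/###/#.#/#.#*
~ ply 3, V at ###/###/#.#/#.# | V21=+1→###/###/###/###*
~ ply 4: ###/###/###/### is terminal -1 (H); from .../##./#.#/#.# depth 12
compare (H): move=-1 vs pass=-1

zugzwang(.../##./#.#/#.#, H) = False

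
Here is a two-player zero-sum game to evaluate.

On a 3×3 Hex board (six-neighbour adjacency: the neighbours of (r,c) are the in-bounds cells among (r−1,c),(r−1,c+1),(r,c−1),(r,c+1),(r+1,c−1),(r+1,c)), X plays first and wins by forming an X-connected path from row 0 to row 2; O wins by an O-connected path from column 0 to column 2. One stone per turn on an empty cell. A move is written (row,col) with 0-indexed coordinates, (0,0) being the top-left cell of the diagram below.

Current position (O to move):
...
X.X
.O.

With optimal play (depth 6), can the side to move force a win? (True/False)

O winning at [.../X.X/.O.]: False

p1 O@[.../X.X/.O.]: (0,0)[O../X.X/.O.]-1* (0,1)[.O./X.X/.O.]-1 (0,2)[..O/X.X/.O.]-1 (1,1)[.../XOX/.O.]-1 (2,0)[.../X.X/OO.]-1 (2,2)[.../X.X/.OO]-1
p2 X@[O../X.X/.O.]: (0,1)[OX./X.X/.O.]+1* (0,2)[O.X/X.X/.O.]+1 (1,1)[O../XXX/.O.]+1 (2,0)[O../X.X/XO.]+1 (2,2)[O../X.X/.OX]+1
p3 O@[OX./X.X/.O.]: (0,2)[OXO/X.X/.O.]-1* (1,1)[OX./XOX/.O.]-1 (2,0)[OX./X.X/OO.]-1 (2,2)[OX./X.X/.OO]-1
p4 X@[OXO/X.X/.O.]: (1,1)[OXO/XXX/.O.]+1* (2,0)[OXO/X.X/XO.]+1 (2,2)[OXO/X.X/.OX]+1
p5 O@[OXO/XXX/.O.]: (2,0)[OXO/XXX/OO.]-1* (2,2)[OXO/XXX/.OO]-1
p6 X@[OXO/XXX/OO.]: (2,2)[OXO/XXX/OOX]+1*
p7 O@[OXO/XXX/OOX] terminal -1; root [.../X.X/.O.] d6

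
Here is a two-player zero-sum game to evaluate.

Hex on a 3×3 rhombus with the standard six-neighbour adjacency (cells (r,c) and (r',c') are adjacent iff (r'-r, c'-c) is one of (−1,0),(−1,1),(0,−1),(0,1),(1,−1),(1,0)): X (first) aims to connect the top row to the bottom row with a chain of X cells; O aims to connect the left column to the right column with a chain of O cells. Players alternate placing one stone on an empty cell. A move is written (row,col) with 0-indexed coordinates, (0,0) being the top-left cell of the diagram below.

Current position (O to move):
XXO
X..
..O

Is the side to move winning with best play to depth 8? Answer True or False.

O winning at [XXO/X../..O]: True

ply 1, O at XXO/X../..O | (1,1)=-1→XXO/XO./..O; (1,2)=-1→XXO/X.O/..O; (2,0)=+1→XXO/X../O.O*; (2,1)=-1→XXO/X../.OO
ply 2, X at XXO/X../O.O | (1,1)=-1→XXO/XX./O.O*; (1,2)=-1→XXO/X.X/O.O; (2,1)=-1→XXO/X../OXO
ply 3, O at XXO/XX./O.O | (1,2)=-1→XXO/XXO/O.O; (2,1)=+1→XXO/XX./OOO*
ply 4: XXO/XX./OOO is terminal -1 (X); from XXO/X../..O depth 8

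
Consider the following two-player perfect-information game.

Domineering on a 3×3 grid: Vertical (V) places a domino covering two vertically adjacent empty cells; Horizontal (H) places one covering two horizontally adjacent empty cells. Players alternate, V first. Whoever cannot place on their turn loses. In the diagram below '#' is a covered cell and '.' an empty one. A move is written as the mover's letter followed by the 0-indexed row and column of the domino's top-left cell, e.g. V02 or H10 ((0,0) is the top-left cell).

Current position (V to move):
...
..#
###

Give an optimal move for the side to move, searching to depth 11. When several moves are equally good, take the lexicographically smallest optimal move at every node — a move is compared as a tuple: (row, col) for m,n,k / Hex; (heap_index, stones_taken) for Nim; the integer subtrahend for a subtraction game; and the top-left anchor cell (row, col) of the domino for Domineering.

V's best at [.../..#/###]: V01

ply 1, V at .../..#/### | V00=-1→#../#.#/###; V01=+1→.#./.##/###*
ply 2: .#./.##/### is terminal -1 (H); from .../..#/### depth 11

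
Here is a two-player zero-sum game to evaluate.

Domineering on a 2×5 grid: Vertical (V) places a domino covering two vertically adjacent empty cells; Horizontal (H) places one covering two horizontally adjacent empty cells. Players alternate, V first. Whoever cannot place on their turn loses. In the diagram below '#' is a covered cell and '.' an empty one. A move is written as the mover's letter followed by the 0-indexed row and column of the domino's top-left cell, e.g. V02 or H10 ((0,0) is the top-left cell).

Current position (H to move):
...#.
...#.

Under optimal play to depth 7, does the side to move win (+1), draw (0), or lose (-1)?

ply 1, H at ...#./...#. | H00=-1→##.#./...#.*; H01=-1→.###./...#.; H10=-1→...#./##.#.; H11=-1→...#./.###.
ply 2, V at ##.#./...#. | V02=+1→####./..##.*; V04=-1→##.##/...##
ply 3, H at ####./..##. | H10=-1→####./####.*
ply 4, V at ####./####. | V04=+1→#####/#####*
ply 5: #####/##### is terminal -1 (H); from ...#./...#. depth 7

value(...#./...#., H) = -1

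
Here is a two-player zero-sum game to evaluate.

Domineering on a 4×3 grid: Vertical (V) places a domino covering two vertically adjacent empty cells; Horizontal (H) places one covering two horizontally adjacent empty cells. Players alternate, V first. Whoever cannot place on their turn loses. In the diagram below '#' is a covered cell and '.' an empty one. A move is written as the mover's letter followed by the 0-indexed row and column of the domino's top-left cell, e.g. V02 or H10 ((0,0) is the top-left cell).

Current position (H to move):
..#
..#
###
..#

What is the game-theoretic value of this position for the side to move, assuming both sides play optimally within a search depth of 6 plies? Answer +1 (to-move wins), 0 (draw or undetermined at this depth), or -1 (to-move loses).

p1 H@[..#/..#/###/..#]: H00[###/..#/###/..#]+1* H10[..#/###/###/..#]+1 H30[..#/..#/###/###]-1
p2 V@[###/..#/###/..#] terminal -1; root [..#/..#/###/..#] d6

value(..#/..#/###/..#, H) = +1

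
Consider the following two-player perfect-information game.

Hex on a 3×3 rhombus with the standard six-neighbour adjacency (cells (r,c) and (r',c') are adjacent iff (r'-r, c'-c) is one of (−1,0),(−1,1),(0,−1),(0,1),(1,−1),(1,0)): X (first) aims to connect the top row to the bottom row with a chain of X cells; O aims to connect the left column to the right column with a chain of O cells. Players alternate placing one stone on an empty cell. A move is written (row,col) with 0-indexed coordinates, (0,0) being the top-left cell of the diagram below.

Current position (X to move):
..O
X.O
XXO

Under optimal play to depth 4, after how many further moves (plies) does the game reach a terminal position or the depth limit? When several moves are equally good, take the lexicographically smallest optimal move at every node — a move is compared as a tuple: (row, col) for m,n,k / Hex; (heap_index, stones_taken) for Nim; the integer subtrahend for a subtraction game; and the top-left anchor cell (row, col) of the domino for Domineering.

p1 X@[..O/X.O/XXO]: (0,0)[X.O/X.O/XXO]+1* (0,1)[.XO/X.O/XXO]+1 (1,1)[..O/XXO/XXO]+1
p2 O@[X.O/X.O/XXO] terminal -1; root [..O/X.O/XXO] d4

PV length from [..O/X.O/XXO]: 1 ply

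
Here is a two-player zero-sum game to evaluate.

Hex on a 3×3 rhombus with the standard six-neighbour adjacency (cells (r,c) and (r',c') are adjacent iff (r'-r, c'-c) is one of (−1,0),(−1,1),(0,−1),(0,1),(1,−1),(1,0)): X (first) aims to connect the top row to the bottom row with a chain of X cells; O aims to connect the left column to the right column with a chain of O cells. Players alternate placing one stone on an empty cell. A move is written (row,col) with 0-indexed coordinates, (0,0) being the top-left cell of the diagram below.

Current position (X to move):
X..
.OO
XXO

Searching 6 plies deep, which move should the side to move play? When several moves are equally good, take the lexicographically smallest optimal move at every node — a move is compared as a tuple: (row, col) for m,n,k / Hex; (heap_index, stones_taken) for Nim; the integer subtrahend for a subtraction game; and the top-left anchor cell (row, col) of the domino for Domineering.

X's best at [X../.OO/XXO]: (1,0)

p1 X@[X../.OO/XXO]: (0,1)[XX./.OO/XXO]-1 (0,2)[X.X/.OO/XXO]-1 (1,0)[X../XOO/XXO]+1*
p2 O@[X../XOO/XXO] terminal -1; root [X../.OO/XXO] d6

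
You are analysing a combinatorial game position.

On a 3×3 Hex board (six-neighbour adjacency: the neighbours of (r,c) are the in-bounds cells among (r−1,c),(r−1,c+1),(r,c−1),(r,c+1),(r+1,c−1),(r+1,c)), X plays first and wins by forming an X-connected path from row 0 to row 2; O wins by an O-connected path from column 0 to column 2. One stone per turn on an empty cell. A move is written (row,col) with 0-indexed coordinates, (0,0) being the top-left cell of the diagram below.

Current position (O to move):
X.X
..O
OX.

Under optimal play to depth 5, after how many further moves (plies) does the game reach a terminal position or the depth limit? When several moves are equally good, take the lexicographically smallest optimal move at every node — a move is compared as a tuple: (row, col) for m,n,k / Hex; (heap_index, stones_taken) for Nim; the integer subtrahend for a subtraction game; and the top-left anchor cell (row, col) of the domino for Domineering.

PV length from [X.X/..O/OX.]: 1 ply

ply 1, O at X.X/..O/OX. | (0,1)=-1→XOX/..O/OX.; (1,0)=-1→X.X/O.O/OX.; (1,1)=+1→X.X/.OO/OX.*; (2,2)=-1→X.X/..O/OXO
ply 2: X.X/.OO/OX. is terminal -1 (X); from X.X/..O/OX. depth 5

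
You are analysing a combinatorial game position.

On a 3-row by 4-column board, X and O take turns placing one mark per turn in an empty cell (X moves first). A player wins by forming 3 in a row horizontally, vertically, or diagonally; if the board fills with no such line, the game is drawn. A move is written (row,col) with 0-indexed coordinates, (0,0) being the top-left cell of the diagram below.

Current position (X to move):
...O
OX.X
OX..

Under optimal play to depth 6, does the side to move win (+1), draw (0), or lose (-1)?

p1 X@[...O/OX.X/OX..]: (0,0)[X..O/OX.X/OX..]+1* (0,1)[.X.O/OX.X/OX..]+1 (0,2)[..XO/OX.X/OX..]-1 (1,2)[...O/OXXX/OX..]+1 (2,2)[...O/OX.X/OXX.]-1 (2,3)[...O/OX.X/OX.X]-1
p2 O@[X..O/OX.X/OX..]: (0,1)[XO.O/OX.X/OX..]-1* (0,2)[X.OO/OX.X/OX..]-1 (1,2)[X..O/OXOX/OX..]-1 (2,2)[X..O/OX.X/OXO.]-1 (2,3)[X..O/OX.X/OX.O]-1
p3 X@[XO.O/OX.X/OX..]: (0,2)[XOXO/OX.X/OX..]+1* (1,2)[XO.O/OXXX/OX..]+1 (2,2)[XO.O/OX.X/OXX.]+1 (2,3)[XO.O/OX.X/OX.X]-1
p4 O@[XOXO/OX.X/OX..]: (1,2)[XOXO/OXOX/OX..]-1* (2,2)[XOXO/OX.X/OXO.]-1 (2,3)[XOXO/OX.X/OX.O]-1
p5 X@[XOXO/OXOX/OX..]: (2,2)[XOXO/OXOX/OXX.]+1* (2,3)[XOXO/OXOX/OX.X]+0
p6 O@[XOXO/OXOX/OXX.] terminal -1; root [...O/OX.X/OX..] d6

value(...O/OX.X/OX.., X) = +1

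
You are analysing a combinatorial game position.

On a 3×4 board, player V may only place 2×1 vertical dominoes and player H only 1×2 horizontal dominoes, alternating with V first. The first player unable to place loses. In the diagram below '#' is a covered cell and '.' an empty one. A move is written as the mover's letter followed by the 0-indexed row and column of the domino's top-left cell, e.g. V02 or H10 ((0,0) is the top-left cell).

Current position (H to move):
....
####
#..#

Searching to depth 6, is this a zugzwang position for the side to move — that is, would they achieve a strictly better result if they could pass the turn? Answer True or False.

[..../####/#..#] H move#1: H00:+1/##../####/#..#*, H01:+1/.##./####/#..#, H02:+1/..##/####/#..#, H21:+1/..../####/####
[##../####/#..#] end (terminal -1, V#2); searched ..../####/#..# to 6
pass branch (V moves first from the same position):
  | [..../####/#..#] end (terminal -1, V#1); searched ..../####/#..# to 6
H moving scores +1; H passing scores +1

zugzwang(..../####/#..#, H) = False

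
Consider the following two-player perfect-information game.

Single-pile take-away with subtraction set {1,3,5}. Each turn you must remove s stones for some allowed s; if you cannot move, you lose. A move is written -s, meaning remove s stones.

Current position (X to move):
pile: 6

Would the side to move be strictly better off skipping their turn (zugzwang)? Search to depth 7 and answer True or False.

ply 1, X at 6 | -1=-1→5*; -3=-1→3; -5=-1→1
ply 2, O at 5 | -1=+1→4*; -3=+1→2; -5=+1→0
ply 3, X at 4 | -1=-1→3*; -3=-1→1
ply 4, O at 3 | -1=+1→2*; -3=+1→0
ply 5, X at 2 | -1=-1→1*
ply 6, O at 1 | -1=+1→0*
ply 7: 0 is terminal -1 (X); from 6 depth 7
suppose X passes — search the same position with O to move:
pass> ply 1, O at 6 | -1=-1→5*; -3=-1→3; -5=-1→1
pass> ply 2, X at 5 | -1=+1→4*; -3=+1→2; -5=+1→0
pass> ply 3, O at 4 | -1=-1→3*; -3=-1→1
pass> ply 4, X at 3 | -1=+1→2*; -3=+1→0
pass> ply 5, O at 2 | -1=-1→1*
pass> ply 6, X at 1 | -1=+1→0*
pass> ply 7: 0 is terminal -1 (O); from 6 depth 7
for X: play -1, pass +1

zugzwang(6, X) = True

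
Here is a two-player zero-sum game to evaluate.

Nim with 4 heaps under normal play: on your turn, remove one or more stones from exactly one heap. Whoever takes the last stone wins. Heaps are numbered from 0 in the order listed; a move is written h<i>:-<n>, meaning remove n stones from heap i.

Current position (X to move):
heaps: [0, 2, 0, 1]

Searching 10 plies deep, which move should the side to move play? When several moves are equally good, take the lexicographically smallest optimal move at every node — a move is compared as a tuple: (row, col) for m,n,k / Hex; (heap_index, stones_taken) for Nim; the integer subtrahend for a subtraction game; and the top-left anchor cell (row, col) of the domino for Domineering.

X's best at [(0,2,0,1)]: h1:-1

p1 X@[(0,2,0,1)]: h1:-1[(0,1,0,1)]+1* h1:-2[(0,0,0,1)]-1 h3:-1[(0,2,0,0)]-1
p2 O@[(0,1,0,1)]: h1:-1[(0,0,0,1)]-1* h3:-1[(0,1,0,0)]-1
p3 X@[(0,0,0,1)]: h3:-1[(0,0,0,0)]+1*
p4 O@[(0,0,0,0)] terminal -1; root [(0,2,0,1)] d10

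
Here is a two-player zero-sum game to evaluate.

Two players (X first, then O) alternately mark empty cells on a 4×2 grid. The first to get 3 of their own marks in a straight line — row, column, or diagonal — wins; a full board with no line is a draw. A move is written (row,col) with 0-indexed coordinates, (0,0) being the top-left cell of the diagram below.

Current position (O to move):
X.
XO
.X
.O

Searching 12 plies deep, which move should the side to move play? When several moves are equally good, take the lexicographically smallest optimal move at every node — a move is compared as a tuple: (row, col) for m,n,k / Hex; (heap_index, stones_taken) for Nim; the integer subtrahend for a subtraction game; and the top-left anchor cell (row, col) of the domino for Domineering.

p1 O@[X./XO/.X/.O]: (0,1)[XO/XO/.X/.O]-1 (2,0)[X./XO/OX/.O]+0* (3,0)[X./XO/.X/OO]-1
p2 X@[X./XO/OX/.O]: (0,1)[XX/XO/OX/.O]+0* (3,0)[X./XO/OX/XO]+0
p3 O@[XX/XO/OX/.O]: (3,0)[XX/XO/OX/OO]+0*
p4 X@[XX/XO/OX/OO] terminal +0; root [X./XO/.X/.O] d12

O's best at [X./XO/.X/.O]: (2,0)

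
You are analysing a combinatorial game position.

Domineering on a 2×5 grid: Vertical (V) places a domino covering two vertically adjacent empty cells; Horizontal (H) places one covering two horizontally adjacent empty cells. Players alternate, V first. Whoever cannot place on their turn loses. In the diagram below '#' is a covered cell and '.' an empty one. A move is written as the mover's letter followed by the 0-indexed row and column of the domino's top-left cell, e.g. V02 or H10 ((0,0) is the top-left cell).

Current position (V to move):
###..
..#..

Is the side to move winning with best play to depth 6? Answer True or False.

[###../..#..] V move#1: V03:+1/####./..##.*, V04:+1/###.#/..#.#
[####./..##.] H move#2: H10:-1/####./####.*
[####./####.] V move#3: V04:+1/#####/#####*
[#####/#####] end (terminal -1, H#4); searched ###../..#.. to 6

V winning at [###../..#..]: True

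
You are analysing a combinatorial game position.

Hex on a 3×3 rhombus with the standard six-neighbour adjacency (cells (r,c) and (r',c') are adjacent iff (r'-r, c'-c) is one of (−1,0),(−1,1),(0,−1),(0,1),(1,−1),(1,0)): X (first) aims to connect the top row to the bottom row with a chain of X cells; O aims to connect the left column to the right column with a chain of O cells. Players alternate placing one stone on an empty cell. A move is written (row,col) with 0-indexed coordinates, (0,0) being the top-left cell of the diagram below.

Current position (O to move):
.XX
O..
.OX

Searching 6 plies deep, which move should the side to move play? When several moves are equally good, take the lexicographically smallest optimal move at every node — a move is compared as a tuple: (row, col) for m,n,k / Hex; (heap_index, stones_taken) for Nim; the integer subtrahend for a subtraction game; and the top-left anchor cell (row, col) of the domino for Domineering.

O's best at [.XX/O../.OX]: (1,2)

ply 1, O at .XX/O../.OX | (0,0)=-1→OXX/O../.OX; (1,1)=-1→.XX/OO./.OX; (1,2)=+1→.XX/O.O/.OX*; (2,0)=-1→.XX/O../OOX
ply 2, X at .XX/O.O/.OX | (0,0)=-1→XXX/O.O/.OX*; (1,1)=-1→.XX/OXO/.OX; (2,0)=-1→.XX/O.O/XOX
ply 3, O at XXX/O.O/.OX | (1,1)=+1→XXX/OOO/.OX*; (2,0)=+1→XXX/O.O/OOX
ply 4: XXX/OOO/.OX is terminal -1 (X); from .XX/O../.OX depth 6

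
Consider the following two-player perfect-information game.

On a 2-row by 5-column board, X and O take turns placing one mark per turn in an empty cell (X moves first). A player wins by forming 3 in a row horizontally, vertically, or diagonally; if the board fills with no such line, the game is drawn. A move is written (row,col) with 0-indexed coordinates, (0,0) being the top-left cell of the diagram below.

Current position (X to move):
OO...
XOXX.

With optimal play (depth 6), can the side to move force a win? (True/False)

p1 X@[OO.../XOXX.]: (0,2)[OOX../XOXX.]+0 (0,3)[OO.X./XOXX.]-1 (0,4)[OO..X/XOXX.]-1 (1,4)[OO.../XOXXX]+1*
p2 O@[OO.../XOXXX] terminal -1; root [OO.../XOXX.] d6

X winning at [OO.../XOXX.]: True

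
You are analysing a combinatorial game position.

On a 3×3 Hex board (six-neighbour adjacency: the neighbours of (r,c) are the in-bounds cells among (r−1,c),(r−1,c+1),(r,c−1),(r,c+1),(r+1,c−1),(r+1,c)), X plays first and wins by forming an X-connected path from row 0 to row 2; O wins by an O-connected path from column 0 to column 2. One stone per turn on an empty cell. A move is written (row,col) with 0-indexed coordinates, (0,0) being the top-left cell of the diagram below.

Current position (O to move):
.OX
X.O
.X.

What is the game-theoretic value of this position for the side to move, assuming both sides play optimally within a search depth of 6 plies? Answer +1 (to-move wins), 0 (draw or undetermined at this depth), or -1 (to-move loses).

value(.OX/X.O/.X., O) = +1

p1 O@[.OX/X.O/.X.]: (0,0)[OOX/X.O/.X.]-1 (1,1)[.OX/XOO/.X.]+1* (2,0)[.OX/X.O/OX.]-1 (2,2)[.OX/X.O/.XO]-1
p2 X@[.OX/XOO/.X.]: (0,0)[XOX/XOO/.X.]-1* (2,0)[.OX/XOO/XX.]-1 (2,2)[.OX/XOO/.XX]-1
p3 O@[XOX/XOO/.X.]: (2,0)[XOX/XOO/OX.]+1* (2,2)[XOX/XOO/.XO]-1
p4 X@[XOX/XOO/OX.] terminal -1; root [.OX/X.O/.X.] d6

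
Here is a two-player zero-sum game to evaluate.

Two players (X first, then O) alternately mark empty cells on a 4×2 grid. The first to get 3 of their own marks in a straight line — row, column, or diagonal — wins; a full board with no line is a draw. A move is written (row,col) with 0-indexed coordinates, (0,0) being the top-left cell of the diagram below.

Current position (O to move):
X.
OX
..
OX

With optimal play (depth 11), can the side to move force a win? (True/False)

[X./OX/../OX] O move#1: (0,1):-1/XO/OX/../OX, (2,0):+1/X./OX/O./OX*, (2,1):+0/X./OX/.O/OX
[X./OX/O./OX] end (terminal -1, X#2); searched X./OX/../OX to 11

O winning at [X./OX/../OX]: True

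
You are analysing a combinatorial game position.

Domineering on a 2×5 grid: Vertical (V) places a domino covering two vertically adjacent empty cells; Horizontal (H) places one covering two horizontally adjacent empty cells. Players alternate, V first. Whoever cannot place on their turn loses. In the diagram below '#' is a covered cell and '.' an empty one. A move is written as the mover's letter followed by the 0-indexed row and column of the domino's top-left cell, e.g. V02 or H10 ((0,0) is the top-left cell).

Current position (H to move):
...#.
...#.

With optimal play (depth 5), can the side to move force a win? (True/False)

p1 H@[...#./...#.]: H00[##.#./...#.]-1* H01[.###./...#.]-1 H10[...#./##.#.]-1 H11[...#./.###.]-1
p2 V@[##.#./...#.]: V02[####./..##.]+1* V04[##.##/...##]-1
p3 H@[####./..##.]: H10[####./####.]-1*
p4 V@[####./####.]: V04[#####/#####]+1*
p5 H@[#####/#####] terminal -1; root [...#./...#.] d5

H winning at [...#./...#.]: False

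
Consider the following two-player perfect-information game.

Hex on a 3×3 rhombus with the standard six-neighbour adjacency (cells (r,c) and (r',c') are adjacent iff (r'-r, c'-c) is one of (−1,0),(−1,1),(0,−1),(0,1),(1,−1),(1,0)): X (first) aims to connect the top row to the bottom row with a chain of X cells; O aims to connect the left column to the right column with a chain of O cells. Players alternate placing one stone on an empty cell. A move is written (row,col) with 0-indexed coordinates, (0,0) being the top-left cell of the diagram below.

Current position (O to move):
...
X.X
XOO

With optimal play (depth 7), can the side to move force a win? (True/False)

O winning at [.../X.X/XOO]: False

p1 O@[.../X.X/XOO]: (0,0)[O../X.X/XOO]-1* (0,1)[.O./X.X/XOO]-1 (0,2)[..O/X.X/XOO]-1 (1,1)[.../XOX/XOO]-1
p2 X@[O../X.X/XOO]: (0,1)[OX./X.X/XOO]+1* (0,2)[O.X/X.X/XOO]+1 (1,1)[O../XXX/XOO]+1
p3 O@[OX./X.X/XOO] terminal -1; root [.../X.X/XOO] d7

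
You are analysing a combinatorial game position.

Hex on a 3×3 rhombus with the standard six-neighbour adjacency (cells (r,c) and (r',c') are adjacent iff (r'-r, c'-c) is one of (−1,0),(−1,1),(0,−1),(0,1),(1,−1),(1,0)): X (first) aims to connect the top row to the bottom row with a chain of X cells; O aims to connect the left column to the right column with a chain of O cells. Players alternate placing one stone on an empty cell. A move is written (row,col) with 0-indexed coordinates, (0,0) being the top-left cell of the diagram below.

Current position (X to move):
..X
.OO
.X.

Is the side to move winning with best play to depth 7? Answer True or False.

p1 X@[..X/.OO/.X.]: (0,0)[X.X/.OO/.X.]-1* (0,1)[.XX/.OO/.X.]-1 (1,0)[..X/XOO/.X.]-1 (2,0)[..X/.OO/XX.]-1 (2,2)[..X/.OO/.XX]-1
p2 O@[X.X/.OO/.X.]: (0,1)[XOX/.OO/.X.]+1* (1,0)[X.X/OOO/.X.]+1 (2,0)[X.X/.OO/OX.]+1 (2,2)[X.X/.OO/.XO]+1
p3 X@[XOX/.OO/.X.]: (1,0)[XOX/XOO/.X.]-1* (2,0)[XOX/.OO/XX.]-1 (2,2)[XOX/.OO/.XX]-1
p4 O@[XOX/XOO/.X.]: (2,0)[XOX/XOO/OX.]+1* (2,2)[XOX/XOO/.XO]-1
p5 X@[XOX/XOO/OX.] terminal -1; root [..X/.OO/.X.] d7

X winning at [..X/.OO/.X.]: False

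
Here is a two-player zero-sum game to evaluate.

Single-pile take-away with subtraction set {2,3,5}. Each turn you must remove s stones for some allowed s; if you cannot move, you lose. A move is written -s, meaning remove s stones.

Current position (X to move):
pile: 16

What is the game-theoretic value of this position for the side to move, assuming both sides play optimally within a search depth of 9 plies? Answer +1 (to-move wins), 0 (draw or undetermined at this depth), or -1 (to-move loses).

[16] X move#1: -2:+1/14*, -3:-1/13, -5:-1/11
[14] O move#2: -2:-1/12*, -3:-1/11, -5:-1/9
[12] X move#3: -2:-1/10, -3:-1/9, -5:+1/7*
[7] O move#4: -2:-1/5*, -3:-1/4, -5:-1/2
[5] X move#5: -2:-1/3, -3:-1/2, -5:+1/0*
[0] end (terminal -1, O#6); searched 16 to 9

value(16, X) = +1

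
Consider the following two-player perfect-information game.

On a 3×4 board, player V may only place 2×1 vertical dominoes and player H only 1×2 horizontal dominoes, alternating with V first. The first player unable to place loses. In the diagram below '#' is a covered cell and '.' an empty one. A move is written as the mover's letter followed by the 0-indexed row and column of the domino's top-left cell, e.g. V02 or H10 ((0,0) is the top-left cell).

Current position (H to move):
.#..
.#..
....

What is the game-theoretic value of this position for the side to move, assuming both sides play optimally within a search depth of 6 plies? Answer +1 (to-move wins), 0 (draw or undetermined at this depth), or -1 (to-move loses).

value(.#../.#../...., H) = +1

ply 1, H at .#../.#../.... | H02=-1→.###/.#../....; H12=+1→.#../.###/....*; H20=-1→.#../.#../##..; H21=-1→.#../.#../.##.; H22=-1→.#../.#../..##
ply 2, V at .#../.###/.... | V00=-1→##../####/....*; V10=-1→.#../####/#...
ply 3, H at ##../####/.... | H02=+1→####/####/....*; H20=+1→##../####/##..; H21=+1→##../####/.##.; H22=+1→##../####/..##
ply 4: ####/####/.... is terminal -1 (V); from .#../.#../.... depth 6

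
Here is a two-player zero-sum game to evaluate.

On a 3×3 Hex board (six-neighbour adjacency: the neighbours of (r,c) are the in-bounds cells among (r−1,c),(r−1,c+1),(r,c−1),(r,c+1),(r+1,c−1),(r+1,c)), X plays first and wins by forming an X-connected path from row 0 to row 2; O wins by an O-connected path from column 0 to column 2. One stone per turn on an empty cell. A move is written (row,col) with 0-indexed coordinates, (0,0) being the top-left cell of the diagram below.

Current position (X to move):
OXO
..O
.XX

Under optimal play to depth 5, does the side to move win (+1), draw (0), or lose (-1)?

ply 1, X at OXO/..O/.XX | (1,0)=+1→OXO/X.O/.XX*; (1,1)=+1→OXO/.XO/.XX; (2,0)=+1→OXO/..O/XXX
ply 2, O at OXO/X.O/.XX | (1,1)=-1→OXO/XOO/.XX*; (2,0)=-1→OXO/X.O/OXX
ply 3, X at OXO/XOO/.XX | (2,0)=+1→OXO/XOO/XXX*
ply 4: OXO/XOO/XXX is terminal -1 (O); from OXO/..O/.XX depth 5

value(OXO/..O/.XX, X) = +1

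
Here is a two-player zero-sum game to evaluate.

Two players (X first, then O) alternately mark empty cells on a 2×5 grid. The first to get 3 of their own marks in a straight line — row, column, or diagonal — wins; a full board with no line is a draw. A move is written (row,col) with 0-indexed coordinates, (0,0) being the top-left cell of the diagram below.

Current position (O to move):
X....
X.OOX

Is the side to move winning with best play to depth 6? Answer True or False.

p1 O@[X..../X.OOX]: (0,1)[XO.../X.OOX]+0 (0,2)[X.O../X.OOX]+1* (0,3)[X..O./X.OOX]+1 (0,4)[X...O/X.OOX]+0 (1,1)[X..../XOOOX]+1
p2 X@[X.O../X.OOX]: (0,1)[XXO../X.OOX]-1* (0,3)[X.OX./X.OOX]-1 (0,4)[X.O.X/X.OOX]-1 (1,1)[X.O../XXOOX]-1
p3 O@[XXO../X.OOX]: (0,3)[XXOO./X.OOX]+1* (0,4)[XXO.O/X.OOX]+1 (1,1)[XXO../XOOOX]+1
p4 X@[XXOO./X.OOX]: (0,4)[XXOOX/X.OOX]-1* (1,1)[XXOO./XXOOX]-1
p5 O@[XXOOX/X.OOX]: (1,1)[XXOOX/XOOOX]+1*
p6 X@[XXOOX/XOOOX] terminal -1; root [X..../X.OOX] d6

O winning at [X..../X.OOX]: True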